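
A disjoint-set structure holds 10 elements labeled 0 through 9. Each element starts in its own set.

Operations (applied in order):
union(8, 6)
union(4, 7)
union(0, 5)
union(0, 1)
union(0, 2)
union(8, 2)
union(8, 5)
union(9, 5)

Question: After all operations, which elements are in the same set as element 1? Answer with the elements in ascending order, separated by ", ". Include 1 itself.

Answer: 0, 1, 2, 5, 6, 8, 9

Derivation:
Step 1: union(8, 6) -> merged; set of 8 now {6, 8}
Step 2: union(4, 7) -> merged; set of 4 now {4, 7}
Step 3: union(0, 5) -> merged; set of 0 now {0, 5}
Step 4: union(0, 1) -> merged; set of 0 now {0, 1, 5}
Step 5: union(0, 2) -> merged; set of 0 now {0, 1, 2, 5}
Step 6: union(8, 2) -> merged; set of 8 now {0, 1, 2, 5, 6, 8}
Step 7: union(8, 5) -> already same set; set of 8 now {0, 1, 2, 5, 6, 8}
Step 8: union(9, 5) -> merged; set of 9 now {0, 1, 2, 5, 6, 8, 9}
Component of 1: {0, 1, 2, 5, 6, 8, 9}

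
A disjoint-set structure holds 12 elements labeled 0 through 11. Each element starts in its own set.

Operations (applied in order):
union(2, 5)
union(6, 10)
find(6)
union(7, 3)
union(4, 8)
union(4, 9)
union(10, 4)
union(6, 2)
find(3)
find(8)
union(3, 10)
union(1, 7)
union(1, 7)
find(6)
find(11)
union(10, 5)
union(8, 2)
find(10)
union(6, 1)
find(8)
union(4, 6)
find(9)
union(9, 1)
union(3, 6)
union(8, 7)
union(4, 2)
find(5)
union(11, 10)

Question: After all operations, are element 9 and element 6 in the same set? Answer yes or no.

Answer: yes

Derivation:
Step 1: union(2, 5) -> merged; set of 2 now {2, 5}
Step 2: union(6, 10) -> merged; set of 6 now {6, 10}
Step 3: find(6) -> no change; set of 6 is {6, 10}
Step 4: union(7, 3) -> merged; set of 7 now {3, 7}
Step 5: union(4, 8) -> merged; set of 4 now {4, 8}
Step 6: union(4, 9) -> merged; set of 4 now {4, 8, 9}
Step 7: union(10, 4) -> merged; set of 10 now {4, 6, 8, 9, 10}
Step 8: union(6, 2) -> merged; set of 6 now {2, 4, 5, 6, 8, 9, 10}
Step 9: find(3) -> no change; set of 3 is {3, 7}
Step 10: find(8) -> no change; set of 8 is {2, 4, 5, 6, 8, 9, 10}
Step 11: union(3, 10) -> merged; set of 3 now {2, 3, 4, 5, 6, 7, 8, 9, 10}
Step 12: union(1, 7) -> merged; set of 1 now {1, 2, 3, 4, 5, 6, 7, 8, 9, 10}
Step 13: union(1, 7) -> already same set; set of 1 now {1, 2, 3, 4, 5, 6, 7, 8, 9, 10}
Step 14: find(6) -> no change; set of 6 is {1, 2, 3, 4, 5, 6, 7, 8, 9, 10}
Step 15: find(11) -> no change; set of 11 is {11}
Step 16: union(10, 5) -> already same set; set of 10 now {1, 2, 3, 4, 5, 6, 7, 8, 9, 10}
Step 17: union(8, 2) -> already same set; set of 8 now {1, 2, 3, 4, 5, 6, 7, 8, 9, 10}
Step 18: find(10) -> no change; set of 10 is {1, 2, 3, 4, 5, 6, 7, 8, 9, 10}
Step 19: union(6, 1) -> already same set; set of 6 now {1, 2, 3, 4, 5, 6, 7, 8, 9, 10}
Step 20: find(8) -> no change; set of 8 is {1, 2, 3, 4, 5, 6, 7, 8, 9, 10}
Step 21: union(4, 6) -> already same set; set of 4 now {1, 2, 3, 4, 5, 6, 7, 8, 9, 10}
Step 22: find(9) -> no change; set of 9 is {1, 2, 3, 4, 5, 6, 7, 8, 9, 10}
Step 23: union(9, 1) -> already same set; set of 9 now {1, 2, 3, 4, 5, 6, 7, 8, 9, 10}
Step 24: union(3, 6) -> already same set; set of 3 now {1, 2, 3, 4, 5, 6, 7, 8, 9, 10}
Step 25: union(8, 7) -> already same set; set of 8 now {1, 2, 3, 4, 5, 6, 7, 8, 9, 10}
Step 26: union(4, 2) -> already same set; set of 4 now {1, 2, 3, 4, 5, 6, 7, 8, 9, 10}
Step 27: find(5) -> no change; set of 5 is {1, 2, 3, 4, 5, 6, 7, 8, 9, 10}
Step 28: union(11, 10) -> merged; set of 11 now {1, 2, 3, 4, 5, 6, 7, 8, 9, 10, 11}
Set of 9: {1, 2, 3, 4, 5, 6, 7, 8, 9, 10, 11}; 6 is a member.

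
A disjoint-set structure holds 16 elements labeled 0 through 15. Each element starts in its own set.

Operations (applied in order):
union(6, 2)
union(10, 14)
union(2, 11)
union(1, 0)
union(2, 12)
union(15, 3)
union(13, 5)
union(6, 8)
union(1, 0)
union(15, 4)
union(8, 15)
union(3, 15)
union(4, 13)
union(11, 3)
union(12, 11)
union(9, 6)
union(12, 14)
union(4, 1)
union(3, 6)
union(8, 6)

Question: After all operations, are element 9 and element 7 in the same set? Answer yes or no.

Answer: no

Derivation:
Step 1: union(6, 2) -> merged; set of 6 now {2, 6}
Step 2: union(10, 14) -> merged; set of 10 now {10, 14}
Step 3: union(2, 11) -> merged; set of 2 now {2, 6, 11}
Step 4: union(1, 0) -> merged; set of 1 now {0, 1}
Step 5: union(2, 12) -> merged; set of 2 now {2, 6, 11, 12}
Step 6: union(15, 3) -> merged; set of 15 now {3, 15}
Step 7: union(13, 5) -> merged; set of 13 now {5, 13}
Step 8: union(6, 8) -> merged; set of 6 now {2, 6, 8, 11, 12}
Step 9: union(1, 0) -> already same set; set of 1 now {0, 1}
Step 10: union(15, 4) -> merged; set of 15 now {3, 4, 15}
Step 11: union(8, 15) -> merged; set of 8 now {2, 3, 4, 6, 8, 11, 12, 15}
Step 12: union(3, 15) -> already same set; set of 3 now {2, 3, 4, 6, 8, 11, 12, 15}
Step 13: union(4, 13) -> merged; set of 4 now {2, 3, 4, 5, 6, 8, 11, 12, 13, 15}
Step 14: union(11, 3) -> already same set; set of 11 now {2, 3, 4, 5, 6, 8, 11, 12, 13, 15}
Step 15: union(12, 11) -> already same set; set of 12 now {2, 3, 4, 5, 6, 8, 11, 12, 13, 15}
Step 16: union(9, 6) -> merged; set of 9 now {2, 3, 4, 5, 6, 8, 9, 11, 12, 13, 15}
Step 17: union(12, 14) -> merged; set of 12 now {2, 3, 4, 5, 6, 8, 9, 10, 11, 12, 13, 14, 15}
Step 18: union(4, 1) -> merged; set of 4 now {0, 1, 2, 3, 4, 5, 6, 8, 9, 10, 11, 12, 13, 14, 15}
Step 19: union(3, 6) -> already same set; set of 3 now {0, 1, 2, 3, 4, 5, 6, 8, 9, 10, 11, 12, 13, 14, 15}
Step 20: union(8, 6) -> already same set; set of 8 now {0, 1, 2, 3, 4, 5, 6, 8, 9, 10, 11, 12, 13, 14, 15}
Set of 9: {0, 1, 2, 3, 4, 5, 6, 8, 9, 10, 11, 12, 13, 14, 15}; 7 is not a member.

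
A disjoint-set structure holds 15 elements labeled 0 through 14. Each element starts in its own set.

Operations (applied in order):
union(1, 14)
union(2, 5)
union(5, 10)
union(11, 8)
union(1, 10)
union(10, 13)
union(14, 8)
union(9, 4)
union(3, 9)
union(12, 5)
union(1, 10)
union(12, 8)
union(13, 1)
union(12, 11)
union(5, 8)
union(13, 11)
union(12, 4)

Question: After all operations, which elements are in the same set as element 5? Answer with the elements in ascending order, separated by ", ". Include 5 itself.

Step 1: union(1, 14) -> merged; set of 1 now {1, 14}
Step 2: union(2, 5) -> merged; set of 2 now {2, 5}
Step 3: union(5, 10) -> merged; set of 5 now {2, 5, 10}
Step 4: union(11, 8) -> merged; set of 11 now {8, 11}
Step 5: union(1, 10) -> merged; set of 1 now {1, 2, 5, 10, 14}
Step 6: union(10, 13) -> merged; set of 10 now {1, 2, 5, 10, 13, 14}
Step 7: union(14, 8) -> merged; set of 14 now {1, 2, 5, 8, 10, 11, 13, 14}
Step 8: union(9, 4) -> merged; set of 9 now {4, 9}
Step 9: union(3, 9) -> merged; set of 3 now {3, 4, 9}
Step 10: union(12, 5) -> merged; set of 12 now {1, 2, 5, 8, 10, 11, 12, 13, 14}
Step 11: union(1, 10) -> already same set; set of 1 now {1, 2, 5, 8, 10, 11, 12, 13, 14}
Step 12: union(12, 8) -> already same set; set of 12 now {1, 2, 5, 8, 10, 11, 12, 13, 14}
Step 13: union(13, 1) -> already same set; set of 13 now {1, 2, 5, 8, 10, 11, 12, 13, 14}
Step 14: union(12, 11) -> already same set; set of 12 now {1, 2, 5, 8, 10, 11, 12, 13, 14}
Step 15: union(5, 8) -> already same set; set of 5 now {1, 2, 5, 8, 10, 11, 12, 13, 14}
Step 16: union(13, 11) -> already same set; set of 13 now {1, 2, 5, 8, 10, 11, 12, 13, 14}
Step 17: union(12, 4) -> merged; set of 12 now {1, 2, 3, 4, 5, 8, 9, 10, 11, 12, 13, 14}
Component of 5: {1, 2, 3, 4, 5, 8, 9, 10, 11, 12, 13, 14}

Answer: 1, 2, 3, 4, 5, 8, 9, 10, 11, 12, 13, 14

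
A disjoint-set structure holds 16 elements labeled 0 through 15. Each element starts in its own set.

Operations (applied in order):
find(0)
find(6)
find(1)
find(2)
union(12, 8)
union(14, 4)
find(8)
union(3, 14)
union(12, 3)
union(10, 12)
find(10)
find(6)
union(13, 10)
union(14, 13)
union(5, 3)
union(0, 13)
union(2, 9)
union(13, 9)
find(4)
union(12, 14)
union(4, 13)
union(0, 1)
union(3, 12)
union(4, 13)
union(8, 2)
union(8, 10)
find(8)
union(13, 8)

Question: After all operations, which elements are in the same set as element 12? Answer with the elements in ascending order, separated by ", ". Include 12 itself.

Answer: 0, 1, 2, 3, 4, 5, 8, 9, 10, 12, 13, 14

Derivation:
Step 1: find(0) -> no change; set of 0 is {0}
Step 2: find(6) -> no change; set of 6 is {6}
Step 3: find(1) -> no change; set of 1 is {1}
Step 4: find(2) -> no change; set of 2 is {2}
Step 5: union(12, 8) -> merged; set of 12 now {8, 12}
Step 6: union(14, 4) -> merged; set of 14 now {4, 14}
Step 7: find(8) -> no change; set of 8 is {8, 12}
Step 8: union(3, 14) -> merged; set of 3 now {3, 4, 14}
Step 9: union(12, 3) -> merged; set of 12 now {3, 4, 8, 12, 14}
Step 10: union(10, 12) -> merged; set of 10 now {3, 4, 8, 10, 12, 14}
Step 11: find(10) -> no change; set of 10 is {3, 4, 8, 10, 12, 14}
Step 12: find(6) -> no change; set of 6 is {6}
Step 13: union(13, 10) -> merged; set of 13 now {3, 4, 8, 10, 12, 13, 14}
Step 14: union(14, 13) -> already same set; set of 14 now {3, 4, 8, 10, 12, 13, 14}
Step 15: union(5, 3) -> merged; set of 5 now {3, 4, 5, 8, 10, 12, 13, 14}
Step 16: union(0, 13) -> merged; set of 0 now {0, 3, 4, 5, 8, 10, 12, 13, 14}
Step 17: union(2, 9) -> merged; set of 2 now {2, 9}
Step 18: union(13, 9) -> merged; set of 13 now {0, 2, 3, 4, 5, 8, 9, 10, 12, 13, 14}
Step 19: find(4) -> no change; set of 4 is {0, 2, 3, 4, 5, 8, 9, 10, 12, 13, 14}
Step 20: union(12, 14) -> already same set; set of 12 now {0, 2, 3, 4, 5, 8, 9, 10, 12, 13, 14}
Step 21: union(4, 13) -> already same set; set of 4 now {0, 2, 3, 4, 5, 8, 9, 10, 12, 13, 14}
Step 22: union(0, 1) -> merged; set of 0 now {0, 1, 2, 3, 4, 5, 8, 9, 10, 12, 13, 14}
Step 23: union(3, 12) -> already same set; set of 3 now {0, 1, 2, 3, 4, 5, 8, 9, 10, 12, 13, 14}
Step 24: union(4, 13) -> already same set; set of 4 now {0, 1, 2, 3, 4, 5, 8, 9, 10, 12, 13, 14}
Step 25: union(8, 2) -> already same set; set of 8 now {0, 1, 2, 3, 4, 5, 8, 9, 10, 12, 13, 14}
Step 26: union(8, 10) -> already same set; set of 8 now {0, 1, 2, 3, 4, 5, 8, 9, 10, 12, 13, 14}
Step 27: find(8) -> no change; set of 8 is {0, 1, 2, 3, 4, 5, 8, 9, 10, 12, 13, 14}
Step 28: union(13, 8) -> already same set; set of 13 now {0, 1, 2, 3, 4, 5, 8, 9, 10, 12, 13, 14}
Component of 12: {0, 1, 2, 3, 4, 5, 8, 9, 10, 12, 13, 14}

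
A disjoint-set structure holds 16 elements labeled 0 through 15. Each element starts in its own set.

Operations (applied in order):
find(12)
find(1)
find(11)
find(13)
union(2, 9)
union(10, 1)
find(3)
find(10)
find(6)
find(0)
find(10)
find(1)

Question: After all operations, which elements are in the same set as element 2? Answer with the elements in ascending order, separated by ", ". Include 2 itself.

Step 1: find(12) -> no change; set of 12 is {12}
Step 2: find(1) -> no change; set of 1 is {1}
Step 3: find(11) -> no change; set of 11 is {11}
Step 4: find(13) -> no change; set of 13 is {13}
Step 5: union(2, 9) -> merged; set of 2 now {2, 9}
Step 6: union(10, 1) -> merged; set of 10 now {1, 10}
Step 7: find(3) -> no change; set of 3 is {3}
Step 8: find(10) -> no change; set of 10 is {1, 10}
Step 9: find(6) -> no change; set of 6 is {6}
Step 10: find(0) -> no change; set of 0 is {0}
Step 11: find(10) -> no change; set of 10 is {1, 10}
Step 12: find(1) -> no change; set of 1 is {1, 10}
Component of 2: {2, 9}

Answer: 2, 9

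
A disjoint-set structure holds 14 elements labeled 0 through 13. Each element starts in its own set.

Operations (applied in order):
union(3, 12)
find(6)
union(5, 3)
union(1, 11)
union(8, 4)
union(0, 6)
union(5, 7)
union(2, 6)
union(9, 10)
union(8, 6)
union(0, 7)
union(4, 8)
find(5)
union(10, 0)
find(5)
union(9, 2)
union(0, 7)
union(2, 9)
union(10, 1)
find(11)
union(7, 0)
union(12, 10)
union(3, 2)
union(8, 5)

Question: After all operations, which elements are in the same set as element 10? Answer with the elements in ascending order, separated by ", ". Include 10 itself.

Answer: 0, 1, 2, 3, 4, 5, 6, 7, 8, 9, 10, 11, 12

Derivation:
Step 1: union(3, 12) -> merged; set of 3 now {3, 12}
Step 2: find(6) -> no change; set of 6 is {6}
Step 3: union(5, 3) -> merged; set of 5 now {3, 5, 12}
Step 4: union(1, 11) -> merged; set of 1 now {1, 11}
Step 5: union(8, 4) -> merged; set of 8 now {4, 8}
Step 6: union(0, 6) -> merged; set of 0 now {0, 6}
Step 7: union(5, 7) -> merged; set of 5 now {3, 5, 7, 12}
Step 8: union(2, 6) -> merged; set of 2 now {0, 2, 6}
Step 9: union(9, 10) -> merged; set of 9 now {9, 10}
Step 10: union(8, 6) -> merged; set of 8 now {0, 2, 4, 6, 8}
Step 11: union(0, 7) -> merged; set of 0 now {0, 2, 3, 4, 5, 6, 7, 8, 12}
Step 12: union(4, 8) -> already same set; set of 4 now {0, 2, 3, 4, 5, 6, 7, 8, 12}
Step 13: find(5) -> no change; set of 5 is {0, 2, 3, 4, 5, 6, 7, 8, 12}
Step 14: union(10, 0) -> merged; set of 10 now {0, 2, 3, 4, 5, 6, 7, 8, 9, 10, 12}
Step 15: find(5) -> no change; set of 5 is {0, 2, 3, 4, 5, 6, 7, 8, 9, 10, 12}
Step 16: union(9, 2) -> already same set; set of 9 now {0, 2, 3, 4, 5, 6, 7, 8, 9, 10, 12}
Step 17: union(0, 7) -> already same set; set of 0 now {0, 2, 3, 4, 5, 6, 7, 8, 9, 10, 12}
Step 18: union(2, 9) -> already same set; set of 2 now {0, 2, 3, 4, 5, 6, 7, 8, 9, 10, 12}
Step 19: union(10, 1) -> merged; set of 10 now {0, 1, 2, 3, 4, 5, 6, 7, 8, 9, 10, 11, 12}
Step 20: find(11) -> no change; set of 11 is {0, 1, 2, 3, 4, 5, 6, 7, 8, 9, 10, 11, 12}
Step 21: union(7, 0) -> already same set; set of 7 now {0, 1, 2, 3, 4, 5, 6, 7, 8, 9, 10, 11, 12}
Step 22: union(12, 10) -> already same set; set of 12 now {0, 1, 2, 3, 4, 5, 6, 7, 8, 9, 10, 11, 12}
Step 23: union(3, 2) -> already same set; set of 3 now {0, 1, 2, 3, 4, 5, 6, 7, 8, 9, 10, 11, 12}
Step 24: union(8, 5) -> already same set; set of 8 now {0, 1, 2, 3, 4, 5, 6, 7, 8, 9, 10, 11, 12}
Component of 10: {0, 1, 2, 3, 4, 5, 6, 7, 8, 9, 10, 11, 12}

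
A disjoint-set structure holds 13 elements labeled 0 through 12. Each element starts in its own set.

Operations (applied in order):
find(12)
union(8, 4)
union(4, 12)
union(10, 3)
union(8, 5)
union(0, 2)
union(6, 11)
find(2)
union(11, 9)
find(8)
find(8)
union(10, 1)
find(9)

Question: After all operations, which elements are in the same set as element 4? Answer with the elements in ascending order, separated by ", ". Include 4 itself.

Answer: 4, 5, 8, 12

Derivation:
Step 1: find(12) -> no change; set of 12 is {12}
Step 2: union(8, 4) -> merged; set of 8 now {4, 8}
Step 3: union(4, 12) -> merged; set of 4 now {4, 8, 12}
Step 4: union(10, 3) -> merged; set of 10 now {3, 10}
Step 5: union(8, 5) -> merged; set of 8 now {4, 5, 8, 12}
Step 6: union(0, 2) -> merged; set of 0 now {0, 2}
Step 7: union(6, 11) -> merged; set of 6 now {6, 11}
Step 8: find(2) -> no change; set of 2 is {0, 2}
Step 9: union(11, 9) -> merged; set of 11 now {6, 9, 11}
Step 10: find(8) -> no change; set of 8 is {4, 5, 8, 12}
Step 11: find(8) -> no change; set of 8 is {4, 5, 8, 12}
Step 12: union(10, 1) -> merged; set of 10 now {1, 3, 10}
Step 13: find(9) -> no change; set of 9 is {6, 9, 11}
Component of 4: {4, 5, 8, 12}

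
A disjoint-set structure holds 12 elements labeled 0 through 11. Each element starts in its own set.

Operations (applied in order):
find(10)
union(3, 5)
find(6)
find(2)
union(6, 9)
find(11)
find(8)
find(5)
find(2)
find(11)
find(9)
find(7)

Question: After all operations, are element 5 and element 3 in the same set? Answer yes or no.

Answer: yes

Derivation:
Step 1: find(10) -> no change; set of 10 is {10}
Step 2: union(3, 5) -> merged; set of 3 now {3, 5}
Step 3: find(6) -> no change; set of 6 is {6}
Step 4: find(2) -> no change; set of 2 is {2}
Step 5: union(6, 9) -> merged; set of 6 now {6, 9}
Step 6: find(11) -> no change; set of 11 is {11}
Step 7: find(8) -> no change; set of 8 is {8}
Step 8: find(5) -> no change; set of 5 is {3, 5}
Step 9: find(2) -> no change; set of 2 is {2}
Step 10: find(11) -> no change; set of 11 is {11}
Step 11: find(9) -> no change; set of 9 is {6, 9}
Step 12: find(7) -> no change; set of 7 is {7}
Set of 5: {3, 5}; 3 is a member.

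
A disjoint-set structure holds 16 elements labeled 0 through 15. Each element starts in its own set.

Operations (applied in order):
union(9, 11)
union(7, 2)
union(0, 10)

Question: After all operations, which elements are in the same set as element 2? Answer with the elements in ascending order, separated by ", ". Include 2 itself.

Answer: 2, 7

Derivation:
Step 1: union(9, 11) -> merged; set of 9 now {9, 11}
Step 2: union(7, 2) -> merged; set of 7 now {2, 7}
Step 3: union(0, 10) -> merged; set of 0 now {0, 10}
Component of 2: {2, 7}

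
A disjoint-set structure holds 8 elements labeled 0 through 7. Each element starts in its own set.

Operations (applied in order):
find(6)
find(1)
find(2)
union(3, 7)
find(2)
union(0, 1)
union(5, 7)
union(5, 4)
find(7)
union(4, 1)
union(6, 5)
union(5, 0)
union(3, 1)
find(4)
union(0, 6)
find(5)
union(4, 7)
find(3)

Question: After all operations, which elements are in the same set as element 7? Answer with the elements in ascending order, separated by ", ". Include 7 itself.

Answer: 0, 1, 3, 4, 5, 6, 7

Derivation:
Step 1: find(6) -> no change; set of 6 is {6}
Step 2: find(1) -> no change; set of 1 is {1}
Step 3: find(2) -> no change; set of 2 is {2}
Step 4: union(3, 7) -> merged; set of 3 now {3, 7}
Step 5: find(2) -> no change; set of 2 is {2}
Step 6: union(0, 1) -> merged; set of 0 now {0, 1}
Step 7: union(5, 7) -> merged; set of 5 now {3, 5, 7}
Step 8: union(5, 4) -> merged; set of 5 now {3, 4, 5, 7}
Step 9: find(7) -> no change; set of 7 is {3, 4, 5, 7}
Step 10: union(4, 1) -> merged; set of 4 now {0, 1, 3, 4, 5, 7}
Step 11: union(6, 5) -> merged; set of 6 now {0, 1, 3, 4, 5, 6, 7}
Step 12: union(5, 0) -> already same set; set of 5 now {0, 1, 3, 4, 5, 6, 7}
Step 13: union(3, 1) -> already same set; set of 3 now {0, 1, 3, 4, 5, 6, 7}
Step 14: find(4) -> no change; set of 4 is {0, 1, 3, 4, 5, 6, 7}
Step 15: union(0, 6) -> already same set; set of 0 now {0, 1, 3, 4, 5, 6, 7}
Step 16: find(5) -> no change; set of 5 is {0, 1, 3, 4, 5, 6, 7}
Step 17: union(4, 7) -> already same set; set of 4 now {0, 1, 3, 4, 5, 6, 7}
Step 18: find(3) -> no change; set of 3 is {0, 1, 3, 4, 5, 6, 7}
Component of 7: {0, 1, 3, 4, 5, 6, 7}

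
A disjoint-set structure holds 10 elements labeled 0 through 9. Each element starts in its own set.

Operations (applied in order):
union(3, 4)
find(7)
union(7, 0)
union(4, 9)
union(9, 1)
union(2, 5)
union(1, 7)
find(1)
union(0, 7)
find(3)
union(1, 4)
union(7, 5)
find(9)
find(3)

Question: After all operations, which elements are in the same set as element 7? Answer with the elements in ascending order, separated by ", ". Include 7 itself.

Answer: 0, 1, 2, 3, 4, 5, 7, 9

Derivation:
Step 1: union(3, 4) -> merged; set of 3 now {3, 4}
Step 2: find(7) -> no change; set of 7 is {7}
Step 3: union(7, 0) -> merged; set of 7 now {0, 7}
Step 4: union(4, 9) -> merged; set of 4 now {3, 4, 9}
Step 5: union(9, 1) -> merged; set of 9 now {1, 3, 4, 9}
Step 6: union(2, 5) -> merged; set of 2 now {2, 5}
Step 7: union(1, 7) -> merged; set of 1 now {0, 1, 3, 4, 7, 9}
Step 8: find(1) -> no change; set of 1 is {0, 1, 3, 4, 7, 9}
Step 9: union(0, 7) -> already same set; set of 0 now {0, 1, 3, 4, 7, 9}
Step 10: find(3) -> no change; set of 3 is {0, 1, 3, 4, 7, 9}
Step 11: union(1, 4) -> already same set; set of 1 now {0, 1, 3, 4, 7, 9}
Step 12: union(7, 5) -> merged; set of 7 now {0, 1, 2, 3, 4, 5, 7, 9}
Step 13: find(9) -> no change; set of 9 is {0, 1, 2, 3, 4, 5, 7, 9}
Step 14: find(3) -> no change; set of 3 is {0, 1, 2, 3, 4, 5, 7, 9}
Component of 7: {0, 1, 2, 3, 4, 5, 7, 9}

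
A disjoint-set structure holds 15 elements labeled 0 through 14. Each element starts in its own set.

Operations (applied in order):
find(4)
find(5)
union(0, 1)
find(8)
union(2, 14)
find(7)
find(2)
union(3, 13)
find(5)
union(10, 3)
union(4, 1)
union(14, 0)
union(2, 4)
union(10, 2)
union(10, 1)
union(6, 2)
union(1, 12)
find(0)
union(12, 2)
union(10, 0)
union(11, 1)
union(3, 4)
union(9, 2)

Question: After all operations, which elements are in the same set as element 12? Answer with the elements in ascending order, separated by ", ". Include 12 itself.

Answer: 0, 1, 2, 3, 4, 6, 9, 10, 11, 12, 13, 14

Derivation:
Step 1: find(4) -> no change; set of 4 is {4}
Step 2: find(5) -> no change; set of 5 is {5}
Step 3: union(0, 1) -> merged; set of 0 now {0, 1}
Step 4: find(8) -> no change; set of 8 is {8}
Step 5: union(2, 14) -> merged; set of 2 now {2, 14}
Step 6: find(7) -> no change; set of 7 is {7}
Step 7: find(2) -> no change; set of 2 is {2, 14}
Step 8: union(3, 13) -> merged; set of 3 now {3, 13}
Step 9: find(5) -> no change; set of 5 is {5}
Step 10: union(10, 3) -> merged; set of 10 now {3, 10, 13}
Step 11: union(4, 1) -> merged; set of 4 now {0, 1, 4}
Step 12: union(14, 0) -> merged; set of 14 now {0, 1, 2, 4, 14}
Step 13: union(2, 4) -> already same set; set of 2 now {0, 1, 2, 4, 14}
Step 14: union(10, 2) -> merged; set of 10 now {0, 1, 2, 3, 4, 10, 13, 14}
Step 15: union(10, 1) -> already same set; set of 10 now {0, 1, 2, 3, 4, 10, 13, 14}
Step 16: union(6, 2) -> merged; set of 6 now {0, 1, 2, 3, 4, 6, 10, 13, 14}
Step 17: union(1, 12) -> merged; set of 1 now {0, 1, 2, 3, 4, 6, 10, 12, 13, 14}
Step 18: find(0) -> no change; set of 0 is {0, 1, 2, 3, 4, 6, 10, 12, 13, 14}
Step 19: union(12, 2) -> already same set; set of 12 now {0, 1, 2, 3, 4, 6, 10, 12, 13, 14}
Step 20: union(10, 0) -> already same set; set of 10 now {0, 1, 2, 3, 4, 6, 10, 12, 13, 14}
Step 21: union(11, 1) -> merged; set of 11 now {0, 1, 2, 3, 4, 6, 10, 11, 12, 13, 14}
Step 22: union(3, 4) -> already same set; set of 3 now {0, 1, 2, 3, 4, 6, 10, 11, 12, 13, 14}
Step 23: union(9, 2) -> merged; set of 9 now {0, 1, 2, 3, 4, 6, 9, 10, 11, 12, 13, 14}
Component of 12: {0, 1, 2, 3, 4, 6, 9, 10, 11, 12, 13, 14}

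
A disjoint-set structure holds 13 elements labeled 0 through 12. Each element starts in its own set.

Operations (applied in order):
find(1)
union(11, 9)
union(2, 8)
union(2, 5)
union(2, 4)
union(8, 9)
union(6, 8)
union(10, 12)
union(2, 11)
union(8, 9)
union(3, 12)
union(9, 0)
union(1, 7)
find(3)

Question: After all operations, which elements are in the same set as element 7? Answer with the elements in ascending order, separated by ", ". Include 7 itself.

Step 1: find(1) -> no change; set of 1 is {1}
Step 2: union(11, 9) -> merged; set of 11 now {9, 11}
Step 3: union(2, 8) -> merged; set of 2 now {2, 8}
Step 4: union(2, 5) -> merged; set of 2 now {2, 5, 8}
Step 5: union(2, 4) -> merged; set of 2 now {2, 4, 5, 8}
Step 6: union(8, 9) -> merged; set of 8 now {2, 4, 5, 8, 9, 11}
Step 7: union(6, 8) -> merged; set of 6 now {2, 4, 5, 6, 8, 9, 11}
Step 8: union(10, 12) -> merged; set of 10 now {10, 12}
Step 9: union(2, 11) -> already same set; set of 2 now {2, 4, 5, 6, 8, 9, 11}
Step 10: union(8, 9) -> already same set; set of 8 now {2, 4, 5, 6, 8, 9, 11}
Step 11: union(3, 12) -> merged; set of 3 now {3, 10, 12}
Step 12: union(9, 0) -> merged; set of 9 now {0, 2, 4, 5, 6, 8, 9, 11}
Step 13: union(1, 7) -> merged; set of 1 now {1, 7}
Step 14: find(3) -> no change; set of 3 is {3, 10, 12}
Component of 7: {1, 7}

Answer: 1, 7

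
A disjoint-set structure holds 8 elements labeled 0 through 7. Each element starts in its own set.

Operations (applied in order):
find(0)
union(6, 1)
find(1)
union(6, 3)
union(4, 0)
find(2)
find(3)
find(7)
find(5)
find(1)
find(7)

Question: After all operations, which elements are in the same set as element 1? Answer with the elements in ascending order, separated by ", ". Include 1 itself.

Answer: 1, 3, 6

Derivation:
Step 1: find(0) -> no change; set of 0 is {0}
Step 2: union(6, 1) -> merged; set of 6 now {1, 6}
Step 3: find(1) -> no change; set of 1 is {1, 6}
Step 4: union(6, 3) -> merged; set of 6 now {1, 3, 6}
Step 5: union(4, 0) -> merged; set of 4 now {0, 4}
Step 6: find(2) -> no change; set of 2 is {2}
Step 7: find(3) -> no change; set of 3 is {1, 3, 6}
Step 8: find(7) -> no change; set of 7 is {7}
Step 9: find(5) -> no change; set of 5 is {5}
Step 10: find(1) -> no change; set of 1 is {1, 3, 6}
Step 11: find(7) -> no change; set of 7 is {7}
Component of 1: {1, 3, 6}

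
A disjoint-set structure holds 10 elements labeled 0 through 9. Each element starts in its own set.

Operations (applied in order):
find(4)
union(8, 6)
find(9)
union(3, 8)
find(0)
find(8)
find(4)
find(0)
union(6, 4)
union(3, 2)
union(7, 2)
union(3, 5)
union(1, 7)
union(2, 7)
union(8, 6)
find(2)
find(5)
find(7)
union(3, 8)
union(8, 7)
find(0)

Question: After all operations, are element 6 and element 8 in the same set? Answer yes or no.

Step 1: find(4) -> no change; set of 4 is {4}
Step 2: union(8, 6) -> merged; set of 8 now {6, 8}
Step 3: find(9) -> no change; set of 9 is {9}
Step 4: union(3, 8) -> merged; set of 3 now {3, 6, 8}
Step 5: find(0) -> no change; set of 0 is {0}
Step 6: find(8) -> no change; set of 8 is {3, 6, 8}
Step 7: find(4) -> no change; set of 4 is {4}
Step 8: find(0) -> no change; set of 0 is {0}
Step 9: union(6, 4) -> merged; set of 6 now {3, 4, 6, 8}
Step 10: union(3, 2) -> merged; set of 3 now {2, 3, 4, 6, 8}
Step 11: union(7, 2) -> merged; set of 7 now {2, 3, 4, 6, 7, 8}
Step 12: union(3, 5) -> merged; set of 3 now {2, 3, 4, 5, 6, 7, 8}
Step 13: union(1, 7) -> merged; set of 1 now {1, 2, 3, 4, 5, 6, 7, 8}
Step 14: union(2, 7) -> already same set; set of 2 now {1, 2, 3, 4, 5, 6, 7, 8}
Step 15: union(8, 6) -> already same set; set of 8 now {1, 2, 3, 4, 5, 6, 7, 8}
Step 16: find(2) -> no change; set of 2 is {1, 2, 3, 4, 5, 6, 7, 8}
Step 17: find(5) -> no change; set of 5 is {1, 2, 3, 4, 5, 6, 7, 8}
Step 18: find(7) -> no change; set of 7 is {1, 2, 3, 4, 5, 6, 7, 8}
Step 19: union(3, 8) -> already same set; set of 3 now {1, 2, 3, 4, 5, 6, 7, 8}
Step 20: union(8, 7) -> already same set; set of 8 now {1, 2, 3, 4, 5, 6, 7, 8}
Step 21: find(0) -> no change; set of 0 is {0}
Set of 6: {1, 2, 3, 4, 5, 6, 7, 8}; 8 is a member.

Answer: yes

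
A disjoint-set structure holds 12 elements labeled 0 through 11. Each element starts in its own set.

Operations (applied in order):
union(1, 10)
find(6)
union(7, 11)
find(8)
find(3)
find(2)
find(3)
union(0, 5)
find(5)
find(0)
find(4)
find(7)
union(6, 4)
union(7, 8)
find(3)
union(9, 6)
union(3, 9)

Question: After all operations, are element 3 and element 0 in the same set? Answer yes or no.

Step 1: union(1, 10) -> merged; set of 1 now {1, 10}
Step 2: find(6) -> no change; set of 6 is {6}
Step 3: union(7, 11) -> merged; set of 7 now {7, 11}
Step 4: find(8) -> no change; set of 8 is {8}
Step 5: find(3) -> no change; set of 3 is {3}
Step 6: find(2) -> no change; set of 2 is {2}
Step 7: find(3) -> no change; set of 3 is {3}
Step 8: union(0, 5) -> merged; set of 0 now {0, 5}
Step 9: find(5) -> no change; set of 5 is {0, 5}
Step 10: find(0) -> no change; set of 0 is {0, 5}
Step 11: find(4) -> no change; set of 4 is {4}
Step 12: find(7) -> no change; set of 7 is {7, 11}
Step 13: union(6, 4) -> merged; set of 6 now {4, 6}
Step 14: union(7, 8) -> merged; set of 7 now {7, 8, 11}
Step 15: find(3) -> no change; set of 3 is {3}
Step 16: union(9, 6) -> merged; set of 9 now {4, 6, 9}
Step 17: union(3, 9) -> merged; set of 3 now {3, 4, 6, 9}
Set of 3: {3, 4, 6, 9}; 0 is not a member.

Answer: no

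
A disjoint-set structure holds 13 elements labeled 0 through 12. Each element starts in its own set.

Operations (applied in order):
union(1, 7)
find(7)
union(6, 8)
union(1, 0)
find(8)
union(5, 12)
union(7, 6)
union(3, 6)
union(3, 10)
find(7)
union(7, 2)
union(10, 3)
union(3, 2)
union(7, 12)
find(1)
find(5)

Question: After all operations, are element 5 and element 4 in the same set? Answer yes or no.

Step 1: union(1, 7) -> merged; set of 1 now {1, 7}
Step 2: find(7) -> no change; set of 7 is {1, 7}
Step 3: union(6, 8) -> merged; set of 6 now {6, 8}
Step 4: union(1, 0) -> merged; set of 1 now {0, 1, 7}
Step 5: find(8) -> no change; set of 8 is {6, 8}
Step 6: union(5, 12) -> merged; set of 5 now {5, 12}
Step 7: union(7, 6) -> merged; set of 7 now {0, 1, 6, 7, 8}
Step 8: union(3, 6) -> merged; set of 3 now {0, 1, 3, 6, 7, 8}
Step 9: union(3, 10) -> merged; set of 3 now {0, 1, 3, 6, 7, 8, 10}
Step 10: find(7) -> no change; set of 7 is {0, 1, 3, 6, 7, 8, 10}
Step 11: union(7, 2) -> merged; set of 7 now {0, 1, 2, 3, 6, 7, 8, 10}
Step 12: union(10, 3) -> already same set; set of 10 now {0, 1, 2, 3, 6, 7, 8, 10}
Step 13: union(3, 2) -> already same set; set of 3 now {0, 1, 2, 3, 6, 7, 8, 10}
Step 14: union(7, 12) -> merged; set of 7 now {0, 1, 2, 3, 5, 6, 7, 8, 10, 12}
Step 15: find(1) -> no change; set of 1 is {0, 1, 2, 3, 5, 6, 7, 8, 10, 12}
Step 16: find(5) -> no change; set of 5 is {0, 1, 2, 3, 5, 6, 7, 8, 10, 12}
Set of 5: {0, 1, 2, 3, 5, 6, 7, 8, 10, 12}; 4 is not a member.

Answer: no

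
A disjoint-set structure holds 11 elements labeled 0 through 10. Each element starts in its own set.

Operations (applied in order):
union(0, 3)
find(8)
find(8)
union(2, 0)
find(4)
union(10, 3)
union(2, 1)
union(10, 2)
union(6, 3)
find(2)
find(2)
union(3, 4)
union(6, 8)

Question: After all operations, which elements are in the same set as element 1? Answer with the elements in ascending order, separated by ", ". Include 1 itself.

Answer: 0, 1, 2, 3, 4, 6, 8, 10

Derivation:
Step 1: union(0, 3) -> merged; set of 0 now {0, 3}
Step 2: find(8) -> no change; set of 8 is {8}
Step 3: find(8) -> no change; set of 8 is {8}
Step 4: union(2, 0) -> merged; set of 2 now {0, 2, 3}
Step 5: find(4) -> no change; set of 4 is {4}
Step 6: union(10, 3) -> merged; set of 10 now {0, 2, 3, 10}
Step 7: union(2, 1) -> merged; set of 2 now {0, 1, 2, 3, 10}
Step 8: union(10, 2) -> already same set; set of 10 now {0, 1, 2, 3, 10}
Step 9: union(6, 3) -> merged; set of 6 now {0, 1, 2, 3, 6, 10}
Step 10: find(2) -> no change; set of 2 is {0, 1, 2, 3, 6, 10}
Step 11: find(2) -> no change; set of 2 is {0, 1, 2, 3, 6, 10}
Step 12: union(3, 4) -> merged; set of 3 now {0, 1, 2, 3, 4, 6, 10}
Step 13: union(6, 8) -> merged; set of 6 now {0, 1, 2, 3, 4, 6, 8, 10}
Component of 1: {0, 1, 2, 3, 4, 6, 8, 10}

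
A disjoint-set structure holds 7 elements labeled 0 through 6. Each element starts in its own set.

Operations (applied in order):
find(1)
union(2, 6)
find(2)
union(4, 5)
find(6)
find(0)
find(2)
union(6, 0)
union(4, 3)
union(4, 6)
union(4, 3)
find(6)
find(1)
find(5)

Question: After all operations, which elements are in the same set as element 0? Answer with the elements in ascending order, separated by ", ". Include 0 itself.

Step 1: find(1) -> no change; set of 1 is {1}
Step 2: union(2, 6) -> merged; set of 2 now {2, 6}
Step 3: find(2) -> no change; set of 2 is {2, 6}
Step 4: union(4, 5) -> merged; set of 4 now {4, 5}
Step 5: find(6) -> no change; set of 6 is {2, 6}
Step 6: find(0) -> no change; set of 0 is {0}
Step 7: find(2) -> no change; set of 2 is {2, 6}
Step 8: union(6, 0) -> merged; set of 6 now {0, 2, 6}
Step 9: union(4, 3) -> merged; set of 4 now {3, 4, 5}
Step 10: union(4, 6) -> merged; set of 4 now {0, 2, 3, 4, 5, 6}
Step 11: union(4, 3) -> already same set; set of 4 now {0, 2, 3, 4, 5, 6}
Step 12: find(6) -> no change; set of 6 is {0, 2, 3, 4, 5, 6}
Step 13: find(1) -> no change; set of 1 is {1}
Step 14: find(5) -> no change; set of 5 is {0, 2, 3, 4, 5, 6}
Component of 0: {0, 2, 3, 4, 5, 6}

Answer: 0, 2, 3, 4, 5, 6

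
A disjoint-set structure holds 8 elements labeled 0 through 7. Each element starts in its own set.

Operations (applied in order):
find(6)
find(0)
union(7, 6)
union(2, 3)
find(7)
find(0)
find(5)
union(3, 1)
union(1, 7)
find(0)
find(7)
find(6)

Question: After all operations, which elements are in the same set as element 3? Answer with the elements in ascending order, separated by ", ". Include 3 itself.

Answer: 1, 2, 3, 6, 7

Derivation:
Step 1: find(6) -> no change; set of 6 is {6}
Step 2: find(0) -> no change; set of 0 is {0}
Step 3: union(7, 6) -> merged; set of 7 now {6, 7}
Step 4: union(2, 3) -> merged; set of 2 now {2, 3}
Step 5: find(7) -> no change; set of 7 is {6, 7}
Step 6: find(0) -> no change; set of 0 is {0}
Step 7: find(5) -> no change; set of 5 is {5}
Step 8: union(3, 1) -> merged; set of 3 now {1, 2, 3}
Step 9: union(1, 7) -> merged; set of 1 now {1, 2, 3, 6, 7}
Step 10: find(0) -> no change; set of 0 is {0}
Step 11: find(7) -> no change; set of 7 is {1, 2, 3, 6, 7}
Step 12: find(6) -> no change; set of 6 is {1, 2, 3, 6, 7}
Component of 3: {1, 2, 3, 6, 7}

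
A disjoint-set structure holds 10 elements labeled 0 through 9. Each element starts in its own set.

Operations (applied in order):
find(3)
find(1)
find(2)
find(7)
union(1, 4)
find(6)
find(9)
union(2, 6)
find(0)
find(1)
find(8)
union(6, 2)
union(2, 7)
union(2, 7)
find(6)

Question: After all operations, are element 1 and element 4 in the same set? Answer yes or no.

Step 1: find(3) -> no change; set of 3 is {3}
Step 2: find(1) -> no change; set of 1 is {1}
Step 3: find(2) -> no change; set of 2 is {2}
Step 4: find(7) -> no change; set of 7 is {7}
Step 5: union(1, 4) -> merged; set of 1 now {1, 4}
Step 6: find(6) -> no change; set of 6 is {6}
Step 7: find(9) -> no change; set of 9 is {9}
Step 8: union(2, 6) -> merged; set of 2 now {2, 6}
Step 9: find(0) -> no change; set of 0 is {0}
Step 10: find(1) -> no change; set of 1 is {1, 4}
Step 11: find(8) -> no change; set of 8 is {8}
Step 12: union(6, 2) -> already same set; set of 6 now {2, 6}
Step 13: union(2, 7) -> merged; set of 2 now {2, 6, 7}
Step 14: union(2, 7) -> already same set; set of 2 now {2, 6, 7}
Step 15: find(6) -> no change; set of 6 is {2, 6, 7}
Set of 1: {1, 4}; 4 is a member.

Answer: yes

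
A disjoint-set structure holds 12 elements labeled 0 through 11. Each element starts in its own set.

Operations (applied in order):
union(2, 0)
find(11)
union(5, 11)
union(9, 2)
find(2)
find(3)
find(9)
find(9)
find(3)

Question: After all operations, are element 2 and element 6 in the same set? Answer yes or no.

Step 1: union(2, 0) -> merged; set of 2 now {0, 2}
Step 2: find(11) -> no change; set of 11 is {11}
Step 3: union(5, 11) -> merged; set of 5 now {5, 11}
Step 4: union(9, 2) -> merged; set of 9 now {0, 2, 9}
Step 5: find(2) -> no change; set of 2 is {0, 2, 9}
Step 6: find(3) -> no change; set of 3 is {3}
Step 7: find(9) -> no change; set of 9 is {0, 2, 9}
Step 8: find(9) -> no change; set of 9 is {0, 2, 9}
Step 9: find(3) -> no change; set of 3 is {3}
Set of 2: {0, 2, 9}; 6 is not a member.

Answer: no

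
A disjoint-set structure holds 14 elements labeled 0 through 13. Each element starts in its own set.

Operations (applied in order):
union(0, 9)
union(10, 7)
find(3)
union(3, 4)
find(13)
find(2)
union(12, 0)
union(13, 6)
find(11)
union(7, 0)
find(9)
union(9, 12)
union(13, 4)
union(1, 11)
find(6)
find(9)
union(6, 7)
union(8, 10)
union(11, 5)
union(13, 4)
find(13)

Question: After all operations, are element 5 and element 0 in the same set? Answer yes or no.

Step 1: union(0, 9) -> merged; set of 0 now {0, 9}
Step 2: union(10, 7) -> merged; set of 10 now {7, 10}
Step 3: find(3) -> no change; set of 3 is {3}
Step 4: union(3, 4) -> merged; set of 3 now {3, 4}
Step 5: find(13) -> no change; set of 13 is {13}
Step 6: find(2) -> no change; set of 2 is {2}
Step 7: union(12, 0) -> merged; set of 12 now {0, 9, 12}
Step 8: union(13, 6) -> merged; set of 13 now {6, 13}
Step 9: find(11) -> no change; set of 11 is {11}
Step 10: union(7, 0) -> merged; set of 7 now {0, 7, 9, 10, 12}
Step 11: find(9) -> no change; set of 9 is {0, 7, 9, 10, 12}
Step 12: union(9, 12) -> already same set; set of 9 now {0, 7, 9, 10, 12}
Step 13: union(13, 4) -> merged; set of 13 now {3, 4, 6, 13}
Step 14: union(1, 11) -> merged; set of 1 now {1, 11}
Step 15: find(6) -> no change; set of 6 is {3, 4, 6, 13}
Step 16: find(9) -> no change; set of 9 is {0, 7, 9, 10, 12}
Step 17: union(6, 7) -> merged; set of 6 now {0, 3, 4, 6, 7, 9, 10, 12, 13}
Step 18: union(8, 10) -> merged; set of 8 now {0, 3, 4, 6, 7, 8, 9, 10, 12, 13}
Step 19: union(11, 5) -> merged; set of 11 now {1, 5, 11}
Step 20: union(13, 4) -> already same set; set of 13 now {0, 3, 4, 6, 7, 8, 9, 10, 12, 13}
Step 21: find(13) -> no change; set of 13 is {0, 3, 4, 6, 7, 8, 9, 10, 12, 13}
Set of 5: {1, 5, 11}; 0 is not a member.

Answer: no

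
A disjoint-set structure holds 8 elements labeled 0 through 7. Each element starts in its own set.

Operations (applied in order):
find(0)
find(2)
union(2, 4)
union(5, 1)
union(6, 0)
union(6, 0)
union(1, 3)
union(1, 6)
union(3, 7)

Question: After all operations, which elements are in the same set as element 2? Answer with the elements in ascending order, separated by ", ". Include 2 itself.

Answer: 2, 4

Derivation:
Step 1: find(0) -> no change; set of 0 is {0}
Step 2: find(2) -> no change; set of 2 is {2}
Step 3: union(2, 4) -> merged; set of 2 now {2, 4}
Step 4: union(5, 1) -> merged; set of 5 now {1, 5}
Step 5: union(6, 0) -> merged; set of 6 now {0, 6}
Step 6: union(6, 0) -> already same set; set of 6 now {0, 6}
Step 7: union(1, 3) -> merged; set of 1 now {1, 3, 5}
Step 8: union(1, 6) -> merged; set of 1 now {0, 1, 3, 5, 6}
Step 9: union(3, 7) -> merged; set of 3 now {0, 1, 3, 5, 6, 7}
Component of 2: {2, 4}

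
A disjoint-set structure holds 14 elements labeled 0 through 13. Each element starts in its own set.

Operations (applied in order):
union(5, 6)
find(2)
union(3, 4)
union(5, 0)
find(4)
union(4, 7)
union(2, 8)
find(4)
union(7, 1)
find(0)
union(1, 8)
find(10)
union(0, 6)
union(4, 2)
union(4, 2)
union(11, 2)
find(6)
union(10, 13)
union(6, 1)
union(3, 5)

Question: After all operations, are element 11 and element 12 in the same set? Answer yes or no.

Step 1: union(5, 6) -> merged; set of 5 now {5, 6}
Step 2: find(2) -> no change; set of 2 is {2}
Step 3: union(3, 4) -> merged; set of 3 now {3, 4}
Step 4: union(5, 0) -> merged; set of 5 now {0, 5, 6}
Step 5: find(4) -> no change; set of 4 is {3, 4}
Step 6: union(4, 7) -> merged; set of 4 now {3, 4, 7}
Step 7: union(2, 8) -> merged; set of 2 now {2, 8}
Step 8: find(4) -> no change; set of 4 is {3, 4, 7}
Step 9: union(7, 1) -> merged; set of 7 now {1, 3, 4, 7}
Step 10: find(0) -> no change; set of 0 is {0, 5, 6}
Step 11: union(1, 8) -> merged; set of 1 now {1, 2, 3, 4, 7, 8}
Step 12: find(10) -> no change; set of 10 is {10}
Step 13: union(0, 6) -> already same set; set of 0 now {0, 5, 6}
Step 14: union(4, 2) -> already same set; set of 4 now {1, 2, 3, 4, 7, 8}
Step 15: union(4, 2) -> already same set; set of 4 now {1, 2, 3, 4, 7, 8}
Step 16: union(11, 2) -> merged; set of 11 now {1, 2, 3, 4, 7, 8, 11}
Step 17: find(6) -> no change; set of 6 is {0, 5, 6}
Step 18: union(10, 13) -> merged; set of 10 now {10, 13}
Step 19: union(6, 1) -> merged; set of 6 now {0, 1, 2, 3, 4, 5, 6, 7, 8, 11}
Step 20: union(3, 5) -> already same set; set of 3 now {0, 1, 2, 3, 4, 5, 6, 7, 8, 11}
Set of 11: {0, 1, 2, 3, 4, 5, 6, 7, 8, 11}; 12 is not a member.

Answer: no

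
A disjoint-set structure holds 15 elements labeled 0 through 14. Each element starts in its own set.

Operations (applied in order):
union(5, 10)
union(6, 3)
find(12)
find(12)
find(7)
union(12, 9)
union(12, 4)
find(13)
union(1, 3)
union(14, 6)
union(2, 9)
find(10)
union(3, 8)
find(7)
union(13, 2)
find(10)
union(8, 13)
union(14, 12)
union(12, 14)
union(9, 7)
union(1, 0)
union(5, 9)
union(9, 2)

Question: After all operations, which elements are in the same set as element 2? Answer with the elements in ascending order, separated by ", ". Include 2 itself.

Answer: 0, 1, 2, 3, 4, 5, 6, 7, 8, 9, 10, 12, 13, 14

Derivation:
Step 1: union(5, 10) -> merged; set of 5 now {5, 10}
Step 2: union(6, 3) -> merged; set of 6 now {3, 6}
Step 3: find(12) -> no change; set of 12 is {12}
Step 4: find(12) -> no change; set of 12 is {12}
Step 5: find(7) -> no change; set of 7 is {7}
Step 6: union(12, 9) -> merged; set of 12 now {9, 12}
Step 7: union(12, 4) -> merged; set of 12 now {4, 9, 12}
Step 8: find(13) -> no change; set of 13 is {13}
Step 9: union(1, 3) -> merged; set of 1 now {1, 3, 6}
Step 10: union(14, 6) -> merged; set of 14 now {1, 3, 6, 14}
Step 11: union(2, 9) -> merged; set of 2 now {2, 4, 9, 12}
Step 12: find(10) -> no change; set of 10 is {5, 10}
Step 13: union(3, 8) -> merged; set of 3 now {1, 3, 6, 8, 14}
Step 14: find(7) -> no change; set of 7 is {7}
Step 15: union(13, 2) -> merged; set of 13 now {2, 4, 9, 12, 13}
Step 16: find(10) -> no change; set of 10 is {5, 10}
Step 17: union(8, 13) -> merged; set of 8 now {1, 2, 3, 4, 6, 8, 9, 12, 13, 14}
Step 18: union(14, 12) -> already same set; set of 14 now {1, 2, 3, 4, 6, 8, 9, 12, 13, 14}
Step 19: union(12, 14) -> already same set; set of 12 now {1, 2, 3, 4, 6, 8, 9, 12, 13, 14}
Step 20: union(9, 7) -> merged; set of 9 now {1, 2, 3, 4, 6, 7, 8, 9, 12, 13, 14}
Step 21: union(1, 0) -> merged; set of 1 now {0, 1, 2, 3, 4, 6, 7, 8, 9, 12, 13, 14}
Step 22: union(5, 9) -> merged; set of 5 now {0, 1, 2, 3, 4, 5, 6, 7, 8, 9, 10, 12, 13, 14}
Step 23: union(9, 2) -> already same set; set of 9 now {0, 1, 2, 3, 4, 5, 6, 7, 8, 9, 10, 12, 13, 14}
Component of 2: {0, 1, 2, 3, 4, 5, 6, 7, 8, 9, 10, 12, 13, 14}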